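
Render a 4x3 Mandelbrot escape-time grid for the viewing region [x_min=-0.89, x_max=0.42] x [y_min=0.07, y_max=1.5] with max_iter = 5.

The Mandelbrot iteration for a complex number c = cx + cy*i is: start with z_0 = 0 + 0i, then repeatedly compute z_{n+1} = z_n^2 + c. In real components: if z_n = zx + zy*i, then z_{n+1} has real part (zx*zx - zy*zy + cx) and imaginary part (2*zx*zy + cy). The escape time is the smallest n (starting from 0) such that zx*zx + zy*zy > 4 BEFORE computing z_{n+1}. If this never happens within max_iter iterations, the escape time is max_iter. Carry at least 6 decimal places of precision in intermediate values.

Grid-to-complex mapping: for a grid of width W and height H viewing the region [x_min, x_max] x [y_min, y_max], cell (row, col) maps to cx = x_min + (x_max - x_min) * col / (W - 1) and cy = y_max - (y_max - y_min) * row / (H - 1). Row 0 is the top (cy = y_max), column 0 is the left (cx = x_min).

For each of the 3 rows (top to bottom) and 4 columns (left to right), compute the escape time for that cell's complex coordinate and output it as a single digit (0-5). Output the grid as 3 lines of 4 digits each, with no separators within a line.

(row=0, col=0): c = -0.8900 + 1.5000i → escape time 2
(row=0, col=1): c = -0.4533 + 1.5000i → escape time 2
(row=0, col=2): c = -0.0167 + 1.5000i → escape time 2
(row=0, col=3): c = 0.4200 + 1.5000i → escape time 2
(row=1, col=0): c = -0.8900 + 0.7850i → escape time 4
(row=1, col=1): c = -0.4533 + 0.7850i → escape time 5
(row=1, col=2): c = -0.0167 + 0.7850i → escape time 5
(row=1, col=3): c = 0.4200 + 0.7850i → escape time 4
(row=2, col=0): c = -0.8900 + 0.0700i → escape time 5
(row=2, col=1): c = -0.4533 + 0.0700i → escape time 5
(row=2, col=2): c = -0.0167 + 0.0700i → escape time 5
(row=2, col=3): c = 0.4200 + 0.0700i → escape time 5

Answer: 2222
4554
5555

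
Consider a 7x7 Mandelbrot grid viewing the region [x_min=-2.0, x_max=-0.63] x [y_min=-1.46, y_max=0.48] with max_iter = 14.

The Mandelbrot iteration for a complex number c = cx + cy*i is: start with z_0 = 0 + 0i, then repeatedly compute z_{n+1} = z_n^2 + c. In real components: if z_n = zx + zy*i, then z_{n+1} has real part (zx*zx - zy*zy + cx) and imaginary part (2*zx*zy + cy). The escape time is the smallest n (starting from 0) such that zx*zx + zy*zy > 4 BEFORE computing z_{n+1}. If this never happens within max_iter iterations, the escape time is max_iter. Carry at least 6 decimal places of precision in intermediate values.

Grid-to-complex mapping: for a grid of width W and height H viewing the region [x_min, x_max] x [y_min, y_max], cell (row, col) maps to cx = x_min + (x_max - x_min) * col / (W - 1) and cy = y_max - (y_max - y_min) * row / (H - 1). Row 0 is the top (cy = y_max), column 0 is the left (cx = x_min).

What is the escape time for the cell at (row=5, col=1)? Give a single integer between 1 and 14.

z_0 = 0 + 0i, c = -1.7717 + -1.1367i
Iter 1: z = -1.7717 + -1.1367i, |z|^2 = 4.4308
Escaped at iteration 1

Answer: 1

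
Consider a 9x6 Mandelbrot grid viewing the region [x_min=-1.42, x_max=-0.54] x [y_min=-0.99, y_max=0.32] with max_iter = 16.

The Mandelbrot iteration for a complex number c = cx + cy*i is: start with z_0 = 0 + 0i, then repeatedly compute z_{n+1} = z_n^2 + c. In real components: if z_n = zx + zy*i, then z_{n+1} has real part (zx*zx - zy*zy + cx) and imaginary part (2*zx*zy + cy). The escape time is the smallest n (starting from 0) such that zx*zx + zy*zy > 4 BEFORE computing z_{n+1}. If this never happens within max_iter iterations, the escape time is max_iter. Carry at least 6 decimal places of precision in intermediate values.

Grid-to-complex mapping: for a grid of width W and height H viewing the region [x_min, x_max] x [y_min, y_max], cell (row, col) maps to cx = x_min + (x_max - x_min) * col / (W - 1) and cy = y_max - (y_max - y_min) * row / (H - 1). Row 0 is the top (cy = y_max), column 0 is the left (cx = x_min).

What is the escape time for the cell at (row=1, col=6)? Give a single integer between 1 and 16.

Answer: 16

Derivation:
z_0 = 0 + 0i, c = -0.7600 + 0.0580i
Iter 1: z = -0.7600 + 0.0580i, |z|^2 = 0.5810
Iter 2: z = -0.1858 + -0.0302i, |z|^2 = 0.0354
Iter 3: z = -0.7264 + 0.0692i, |z|^2 = 0.5324
Iter 4: z = -0.2371 + -0.0425i, |z|^2 = 0.0580
Iter 5: z = -0.7056 + 0.0782i, |z|^2 = 0.5040
Iter 6: z = -0.2683 + -0.0523i, |z|^2 = 0.0747
Iter 7: z = -0.6908 + 0.0861i, |z|^2 = 0.4846
Iter 8: z = -0.2902 + -0.0609i, |z|^2 = 0.0880
Iter 9: z = -0.6795 + 0.0934i, |z|^2 = 0.4704
Iter 10: z = -0.3070 + -0.0689i, |z|^2 = 0.0990
Iter 11: z = -0.6705 + 0.1003i, |z|^2 = 0.4596
Iter 12: z = -0.3205 + -0.0765i, |z|^2 = 0.1086
Iter 13: z = -0.6631 + 0.1070i, |z|^2 = 0.4512
Iter 14: z = -0.3317 + -0.0839i, |z|^2 = 0.1171
Iter 15: z = -0.6570 + 0.1137i, |z|^2 = 0.4446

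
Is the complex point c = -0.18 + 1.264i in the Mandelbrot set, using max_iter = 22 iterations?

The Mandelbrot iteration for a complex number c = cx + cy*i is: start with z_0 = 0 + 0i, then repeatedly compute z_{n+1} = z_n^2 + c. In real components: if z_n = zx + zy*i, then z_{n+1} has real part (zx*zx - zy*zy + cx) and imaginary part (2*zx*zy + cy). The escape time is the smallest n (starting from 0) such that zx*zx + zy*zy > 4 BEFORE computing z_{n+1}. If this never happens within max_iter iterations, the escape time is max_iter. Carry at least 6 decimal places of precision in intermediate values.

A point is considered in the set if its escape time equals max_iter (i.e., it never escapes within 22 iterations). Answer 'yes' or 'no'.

z_0 = 0 + 0i, c = -0.1800 + 1.2640i
Iter 1: z = -0.1800 + 1.2640i, |z|^2 = 1.6301
Iter 2: z = -1.7453 + 0.8090i, |z|^2 = 3.7005
Iter 3: z = 2.2116 + -1.5597i, |z|^2 = 7.3242
Escaped at iteration 3

Answer: no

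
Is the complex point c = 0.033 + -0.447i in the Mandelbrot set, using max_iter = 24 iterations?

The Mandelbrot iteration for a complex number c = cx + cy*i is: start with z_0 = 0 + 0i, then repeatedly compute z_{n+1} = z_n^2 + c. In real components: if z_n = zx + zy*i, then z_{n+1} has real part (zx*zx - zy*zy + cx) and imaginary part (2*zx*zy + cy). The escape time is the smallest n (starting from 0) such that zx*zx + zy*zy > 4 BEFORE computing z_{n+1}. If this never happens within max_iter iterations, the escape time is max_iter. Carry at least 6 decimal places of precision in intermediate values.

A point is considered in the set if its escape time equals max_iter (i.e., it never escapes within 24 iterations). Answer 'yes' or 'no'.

z_0 = 0 + 0i, c = 0.0330 + -0.4470i
Iter 1: z = 0.0330 + -0.4470i, |z|^2 = 0.2009
Iter 2: z = -0.1657 + -0.4765i, |z|^2 = 0.2545
Iter 3: z = -0.1666 + -0.2891i, |z|^2 = 0.1113
Iter 4: z = -0.0228 + -0.3507i, |z|^2 = 0.1235
Iter 5: z = -0.0895 + -0.4310i, |z|^2 = 0.1938
Iter 6: z = -0.1448 + -0.3699i, |z|^2 = 0.1578
Iter 7: z = -0.0829 + -0.3399i, |z|^2 = 0.1224
Iter 8: z = -0.0757 + -0.3907i, |z|^2 = 0.1584
Iter 9: z = -0.1139 + -0.3879i, |z|^2 = 0.1634
Iter 10: z = -0.1045 + -0.3586i, |z|^2 = 0.1395
Iter 11: z = -0.0847 + -0.3721i, |z|^2 = 0.1456
Iter 12: z = -0.0983 + -0.3840i, |z|^2 = 0.1571
Iter 13: z = -0.1048 + -0.3715i, |z|^2 = 0.1490
Iter 14: z = -0.0941 + -0.3691i, |z|^2 = 0.1451
Iter 15: z = -0.0944 + -0.3775i, |z|^2 = 0.1515
Iter 16: z = -0.1006 + -0.3757i, |z|^2 = 0.1513
Iter 17: z = -0.0980 + -0.3714i, |z|^2 = 0.1475
Iter 18: z = -0.0953 + -0.3742i, |z|^2 = 0.1491
Iter 19: z = -0.0979 + -0.3757i, |z|^2 = 0.1507
Iter 20: z = -0.0985 + -0.3734i, |z|^2 = 0.1492
Iter 21: z = -0.0967 + -0.3734i, |z|^2 = 0.1488
Iter 22: z = -0.0971 + -0.3748i, |z|^2 = 0.1499
Iter 23: z = -0.0980 + -0.3742i, |z|^2 = 0.1497
Did not escape in 24 iterations → in set

Answer: yes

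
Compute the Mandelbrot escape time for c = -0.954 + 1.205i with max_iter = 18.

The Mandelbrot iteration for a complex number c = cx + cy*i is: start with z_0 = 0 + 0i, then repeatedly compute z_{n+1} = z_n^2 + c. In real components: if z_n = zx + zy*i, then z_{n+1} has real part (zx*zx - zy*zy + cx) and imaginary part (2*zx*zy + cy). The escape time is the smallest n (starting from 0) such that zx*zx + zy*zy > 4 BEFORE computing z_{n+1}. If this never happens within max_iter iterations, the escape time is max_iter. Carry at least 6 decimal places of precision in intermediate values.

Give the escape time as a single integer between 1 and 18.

z_0 = 0 + 0i, c = -0.9540 + 1.2050i
Iter 1: z = -0.9540 + 1.2050i, |z|^2 = 2.3621
Iter 2: z = -1.4959 + -1.0941i, |z|^2 = 3.4349
Iter 3: z = 0.0866 + 4.4785i, |z|^2 = 20.0642
Escaped at iteration 3

Answer: 3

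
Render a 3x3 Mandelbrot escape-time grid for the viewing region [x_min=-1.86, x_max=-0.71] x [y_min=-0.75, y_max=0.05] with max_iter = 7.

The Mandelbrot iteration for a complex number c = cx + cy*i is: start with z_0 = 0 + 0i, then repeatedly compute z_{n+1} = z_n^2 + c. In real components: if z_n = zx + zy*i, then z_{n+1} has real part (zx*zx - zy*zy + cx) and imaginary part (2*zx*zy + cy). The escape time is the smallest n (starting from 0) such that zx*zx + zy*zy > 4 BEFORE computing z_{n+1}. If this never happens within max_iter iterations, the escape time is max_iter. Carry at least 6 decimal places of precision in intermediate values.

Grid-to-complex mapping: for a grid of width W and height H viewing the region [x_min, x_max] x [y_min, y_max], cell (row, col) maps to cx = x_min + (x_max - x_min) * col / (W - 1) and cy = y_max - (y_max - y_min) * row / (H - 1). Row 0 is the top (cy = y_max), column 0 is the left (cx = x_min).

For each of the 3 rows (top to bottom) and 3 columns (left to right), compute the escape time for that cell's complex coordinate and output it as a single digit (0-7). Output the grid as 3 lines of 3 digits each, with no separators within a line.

Answer: 677
377
134

Derivation:
(row=0, col=0): c = -1.8600 + 0.0500i → escape time 6
(row=0, col=1): c = -1.2850 + 0.0500i → escape time 7
(row=0, col=2): c = -0.7100 + 0.0500i → escape time 7
(row=1, col=0): c = -1.8600 + -0.3500i → escape time 3
(row=1, col=1): c = -1.2850 + -0.3500i → escape time 7
(row=1, col=2): c = -0.7100 + -0.3500i → escape time 7
(row=2, col=0): c = -1.8600 + -0.7500i → escape time 1
(row=2, col=1): c = -1.2850 + -0.7500i → escape time 3
(row=2, col=2): c = -0.7100 + -0.7500i → escape time 4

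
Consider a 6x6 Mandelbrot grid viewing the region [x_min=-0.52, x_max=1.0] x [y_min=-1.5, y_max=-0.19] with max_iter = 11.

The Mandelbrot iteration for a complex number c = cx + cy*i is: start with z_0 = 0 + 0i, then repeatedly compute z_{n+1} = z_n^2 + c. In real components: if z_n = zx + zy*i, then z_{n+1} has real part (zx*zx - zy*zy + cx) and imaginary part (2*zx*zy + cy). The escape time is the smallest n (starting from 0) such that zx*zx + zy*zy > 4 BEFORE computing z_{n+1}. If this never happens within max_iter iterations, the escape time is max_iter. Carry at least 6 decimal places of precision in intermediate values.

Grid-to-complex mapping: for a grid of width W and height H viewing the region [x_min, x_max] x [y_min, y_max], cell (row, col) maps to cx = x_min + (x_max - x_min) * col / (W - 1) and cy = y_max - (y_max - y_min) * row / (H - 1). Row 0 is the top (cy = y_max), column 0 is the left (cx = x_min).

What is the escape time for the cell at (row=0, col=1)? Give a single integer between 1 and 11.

Answer: 11

Derivation:
z_0 = 0 + 0i, c = -0.2160 + -0.1900i
Iter 1: z = -0.2160 + -0.1900i, |z|^2 = 0.0828
Iter 2: z = -0.2054 + -0.1079i, |z|^2 = 0.0539
Iter 3: z = -0.1854 + -0.1457i, |z|^2 = 0.0556
Iter 4: z = -0.2028 + -0.1360i, |z|^2 = 0.0596
Iter 5: z = -0.1934 + -0.1348i, |z|^2 = 0.0556
Iter 6: z = -0.1968 + -0.1379i, |z|^2 = 0.0577
Iter 7: z = -0.1963 + -0.1357i, |z|^2 = 0.0569
Iter 8: z = -0.1959 + -0.1367i, |z|^2 = 0.0571
Iter 9: z = -0.1963 + -0.1364i, |z|^2 = 0.0572
Iter 10: z = -0.1961 + -0.1364i, |z|^2 = 0.0571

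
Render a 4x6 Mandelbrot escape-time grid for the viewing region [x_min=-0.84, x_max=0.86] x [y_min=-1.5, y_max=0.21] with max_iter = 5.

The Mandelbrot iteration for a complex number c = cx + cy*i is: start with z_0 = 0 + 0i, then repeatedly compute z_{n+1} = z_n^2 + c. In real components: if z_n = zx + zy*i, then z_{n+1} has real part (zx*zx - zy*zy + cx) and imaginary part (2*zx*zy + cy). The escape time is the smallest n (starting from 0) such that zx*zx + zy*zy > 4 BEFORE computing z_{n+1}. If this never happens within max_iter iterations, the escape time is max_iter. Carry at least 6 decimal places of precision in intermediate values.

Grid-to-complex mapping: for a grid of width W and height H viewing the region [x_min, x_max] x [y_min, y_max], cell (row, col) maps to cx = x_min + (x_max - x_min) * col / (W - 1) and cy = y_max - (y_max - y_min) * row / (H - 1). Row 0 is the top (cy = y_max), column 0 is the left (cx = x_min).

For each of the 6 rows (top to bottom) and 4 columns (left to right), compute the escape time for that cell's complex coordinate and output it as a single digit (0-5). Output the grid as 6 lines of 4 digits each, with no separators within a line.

(row=0, col=0): c = -0.8400 + 0.2100i → escape time 5
(row=0, col=1): c = -0.2733 + 0.2100i → escape time 5
(row=0, col=2): c = 0.2933 + 0.2100i → escape time 5
(row=0, col=3): c = 0.8600 + 0.2100i → escape time 3
(row=1, col=0): c = -0.8400 + -0.1320i → escape time 5
(row=1, col=1): c = -0.2733 + -0.1320i → escape time 5
(row=1, col=2): c = 0.2933 + -0.1320i → escape time 5
(row=1, col=3): c = 0.8600 + -0.1320i → escape time 3
(row=2, col=0): c = -0.8400 + -0.4740i → escape time 5
(row=2, col=1): c = -0.2733 + -0.4740i → escape time 5
(row=2, col=2): c = 0.2933 + -0.4740i → escape time 5
(row=2, col=3): c = 0.8600 + -0.4740i → escape time 3
(row=3, col=0): c = -0.8400 + -0.8160i → escape time 4
(row=3, col=1): c = -0.2733 + -0.8160i → escape time 5
(row=3, col=2): c = 0.2933 + -0.8160i → escape time 4
(row=3, col=3): c = 0.8600 + -0.8160i → escape time 2
(row=4, col=0): c = -0.8400 + -1.1580i → escape time 3
(row=4, col=1): c = -0.2733 + -1.1580i → escape time 4
(row=4, col=2): c = 0.2933 + -1.1580i → escape time 2
(row=4, col=3): c = 0.8600 + -1.1580i → escape time 2
(row=5, col=0): c = -0.8400 + -1.5000i → escape time 2
(row=5, col=1): c = -0.2733 + -1.5000i → escape time 2
(row=5, col=2): c = 0.2933 + -1.5000i → escape time 2
(row=5, col=3): c = 0.8600 + -1.5000i → escape time 2

Answer: 5553
5553
5553
4542
3422
2222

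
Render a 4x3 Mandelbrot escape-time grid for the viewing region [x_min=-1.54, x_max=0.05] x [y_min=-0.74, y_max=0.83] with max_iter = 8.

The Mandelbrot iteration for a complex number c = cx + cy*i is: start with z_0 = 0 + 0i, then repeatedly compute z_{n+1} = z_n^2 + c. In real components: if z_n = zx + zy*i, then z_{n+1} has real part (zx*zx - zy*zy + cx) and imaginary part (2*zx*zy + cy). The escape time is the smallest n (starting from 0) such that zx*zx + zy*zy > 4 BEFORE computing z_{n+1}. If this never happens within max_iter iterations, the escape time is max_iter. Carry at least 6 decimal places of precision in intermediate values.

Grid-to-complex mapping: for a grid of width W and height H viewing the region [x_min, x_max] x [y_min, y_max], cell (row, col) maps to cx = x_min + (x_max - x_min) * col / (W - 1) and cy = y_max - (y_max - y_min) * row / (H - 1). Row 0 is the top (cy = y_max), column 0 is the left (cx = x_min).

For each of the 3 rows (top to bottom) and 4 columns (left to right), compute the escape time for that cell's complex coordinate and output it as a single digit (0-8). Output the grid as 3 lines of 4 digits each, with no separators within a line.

(row=0, col=0): c = -1.5400 + 0.8300i → escape time 3
(row=0, col=1): c = -1.0100 + 0.8300i → escape time 3
(row=0, col=2): c = -0.4800 + 0.8300i → escape time 5
(row=0, col=3): c = 0.0500 + 0.8300i → escape time 8
(row=1, col=0): c = -1.5400 + 0.0450i → escape time 8
(row=1, col=1): c = -1.0100 + 0.0450i → escape time 8
(row=1, col=2): c = -0.4800 + 0.0450i → escape time 8
(row=1, col=3): c = 0.0500 + 0.0450i → escape time 8
(row=2, col=0): c = -1.5400 + -0.7400i → escape time 3
(row=2, col=1): c = -1.0100 + -0.7400i → escape time 3
(row=2, col=2): c = -0.4800 + -0.7400i → escape time 6
(row=2, col=3): c = 0.0500 + -0.7400i → escape time 8

Answer: 3358
8888
3368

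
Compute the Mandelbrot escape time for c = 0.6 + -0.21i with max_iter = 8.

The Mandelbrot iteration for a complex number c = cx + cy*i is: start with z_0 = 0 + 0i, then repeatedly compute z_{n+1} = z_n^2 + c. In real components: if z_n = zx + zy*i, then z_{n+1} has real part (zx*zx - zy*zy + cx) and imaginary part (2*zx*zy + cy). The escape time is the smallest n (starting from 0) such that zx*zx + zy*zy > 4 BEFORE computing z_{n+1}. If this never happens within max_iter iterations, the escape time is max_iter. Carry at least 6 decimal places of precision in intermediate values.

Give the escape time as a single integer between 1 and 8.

Answer: 4

Derivation:
z_0 = 0 + 0i, c = 0.6000 + -0.2100i
Iter 1: z = 0.6000 + -0.2100i, |z|^2 = 0.4041
Iter 2: z = 0.9159 + -0.4620i, |z|^2 = 1.0523
Iter 3: z = 1.2254 + -1.0563i, |z|^2 = 2.6174
Iter 4: z = 0.9859 + -2.7988i, |z|^2 = 8.8054
Escaped at iteration 4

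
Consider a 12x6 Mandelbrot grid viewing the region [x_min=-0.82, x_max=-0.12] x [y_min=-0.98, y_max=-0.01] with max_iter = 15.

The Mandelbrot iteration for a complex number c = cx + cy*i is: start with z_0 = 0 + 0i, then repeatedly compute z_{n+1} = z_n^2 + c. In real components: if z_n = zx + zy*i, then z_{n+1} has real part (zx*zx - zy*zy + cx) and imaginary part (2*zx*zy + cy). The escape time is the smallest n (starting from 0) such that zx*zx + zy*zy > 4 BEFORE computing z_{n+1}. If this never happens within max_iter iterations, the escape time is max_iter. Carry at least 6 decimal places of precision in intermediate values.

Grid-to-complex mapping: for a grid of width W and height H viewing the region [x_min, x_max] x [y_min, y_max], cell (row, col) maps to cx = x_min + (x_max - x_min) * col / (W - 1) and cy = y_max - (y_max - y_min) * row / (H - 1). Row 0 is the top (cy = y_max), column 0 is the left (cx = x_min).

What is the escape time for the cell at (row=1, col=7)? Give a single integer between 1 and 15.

Answer: 15

Derivation:
z_0 = 0 + 0i, c = -0.3745 + -0.2040i
Iter 1: z = -0.3745 + -0.2040i, |z|^2 = 0.1819
Iter 2: z = -0.2759 + -0.0512i, |z|^2 = 0.0787
Iter 3: z = -0.3011 + -0.1758i, |z|^2 = 0.1215
Iter 4: z = -0.3148 + -0.0982i, |z|^2 = 0.1087
Iter 5: z = -0.2851 + -0.1422i, |z|^2 = 0.1015
Iter 6: z = -0.3135 + -0.1229i, |z|^2 = 0.1134
Iter 7: z = -0.2914 + -0.1269i, |z|^2 = 0.1010
Iter 8: z = -0.3058 + -0.1300i, |z|^2 = 0.1104
Iter 9: z = -0.2980 + -0.1245i, |z|^2 = 0.1043
Iter 10: z = -0.3013 + -0.1298i, |z|^2 = 0.1076
Iter 11: z = -0.3006 + -0.1258i, |z|^2 = 0.1062
Iter 12: z = -0.3000 + -0.1284i, |z|^2 = 0.1065
Iter 13: z = -0.3010 + -0.1270i, |z|^2 = 0.1067
Iter 14: z = -0.3000 + -0.1275i, |z|^2 = 0.1063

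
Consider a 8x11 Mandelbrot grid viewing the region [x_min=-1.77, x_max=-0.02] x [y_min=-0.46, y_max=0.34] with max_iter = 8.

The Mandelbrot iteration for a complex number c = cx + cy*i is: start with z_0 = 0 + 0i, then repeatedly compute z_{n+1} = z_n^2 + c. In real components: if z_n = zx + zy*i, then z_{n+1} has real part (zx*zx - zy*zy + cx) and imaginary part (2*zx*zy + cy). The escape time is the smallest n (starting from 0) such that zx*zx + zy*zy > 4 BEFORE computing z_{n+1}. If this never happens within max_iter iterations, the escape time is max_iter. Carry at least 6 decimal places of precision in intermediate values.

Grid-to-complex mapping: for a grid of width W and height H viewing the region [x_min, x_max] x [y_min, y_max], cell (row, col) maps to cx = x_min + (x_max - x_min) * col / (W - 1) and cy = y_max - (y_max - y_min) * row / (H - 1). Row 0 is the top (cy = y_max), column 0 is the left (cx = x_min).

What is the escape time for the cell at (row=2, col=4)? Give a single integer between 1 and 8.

Answer: 8

Derivation:
z_0 = 0 + 0i, c = -0.7700 + 0.1800i
Iter 1: z = -0.7700 + 0.1800i, |z|^2 = 0.6253
Iter 2: z = -0.2095 + -0.0972i, |z|^2 = 0.0533
Iter 3: z = -0.7356 + 0.2207i, |z|^2 = 0.5898
Iter 4: z = -0.2777 + -0.1447i, |z|^2 = 0.0980
Iter 5: z = -0.7138 + 0.2604i, |z|^2 = 0.5774
Iter 6: z = -0.3282 + -0.1917i, |z|^2 = 0.1445
Iter 7: z = -0.6990 + 0.3059i, |z|^2 = 0.5822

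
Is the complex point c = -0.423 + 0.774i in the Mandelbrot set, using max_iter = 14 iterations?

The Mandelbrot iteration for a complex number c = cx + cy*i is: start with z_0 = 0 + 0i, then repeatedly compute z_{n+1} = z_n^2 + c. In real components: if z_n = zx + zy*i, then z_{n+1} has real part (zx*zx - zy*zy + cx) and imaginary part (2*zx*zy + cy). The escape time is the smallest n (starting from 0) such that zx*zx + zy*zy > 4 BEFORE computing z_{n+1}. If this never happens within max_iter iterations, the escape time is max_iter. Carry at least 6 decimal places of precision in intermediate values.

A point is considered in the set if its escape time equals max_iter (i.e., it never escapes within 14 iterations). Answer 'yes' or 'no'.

z_0 = 0 + 0i, c = -0.4230 + 0.7740i
Iter 1: z = -0.4230 + 0.7740i, |z|^2 = 0.7780
Iter 2: z = -0.8431 + 0.1192i, |z|^2 = 0.7251
Iter 3: z = 0.2737 + 0.5730i, |z|^2 = 0.4032
Iter 4: z = -0.6764 + 1.0876i, |z|^2 = 1.6405
Iter 5: z = -1.1484 + -0.6974i, |z|^2 = 1.8053
Iter 6: z = 0.4095 + 2.3759i, |z|^2 = 5.8125
Escaped at iteration 6

Answer: no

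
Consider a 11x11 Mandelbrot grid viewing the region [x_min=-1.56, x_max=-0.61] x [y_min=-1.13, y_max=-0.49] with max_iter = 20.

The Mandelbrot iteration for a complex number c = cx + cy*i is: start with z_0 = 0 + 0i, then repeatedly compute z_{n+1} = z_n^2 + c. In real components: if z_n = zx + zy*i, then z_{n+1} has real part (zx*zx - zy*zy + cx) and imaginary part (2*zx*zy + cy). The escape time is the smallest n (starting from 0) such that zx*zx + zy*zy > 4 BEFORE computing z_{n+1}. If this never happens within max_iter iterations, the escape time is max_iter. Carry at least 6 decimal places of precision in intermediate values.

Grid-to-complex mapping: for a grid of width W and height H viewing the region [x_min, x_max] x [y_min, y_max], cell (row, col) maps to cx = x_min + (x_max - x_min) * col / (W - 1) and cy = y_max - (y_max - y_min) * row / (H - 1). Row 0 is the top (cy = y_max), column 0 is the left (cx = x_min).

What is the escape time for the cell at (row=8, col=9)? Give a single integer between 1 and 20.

Answer: 3

Derivation:
z_0 = 0 + 0i, c = -0.7050 + -1.0020i
Iter 1: z = -0.7050 + -1.0020i, |z|^2 = 1.5010
Iter 2: z = -1.2120 + 0.4108i, |z|^2 = 1.6377
Iter 3: z = 0.5951 + -1.9978i, |z|^2 = 4.3454
Escaped at iteration 3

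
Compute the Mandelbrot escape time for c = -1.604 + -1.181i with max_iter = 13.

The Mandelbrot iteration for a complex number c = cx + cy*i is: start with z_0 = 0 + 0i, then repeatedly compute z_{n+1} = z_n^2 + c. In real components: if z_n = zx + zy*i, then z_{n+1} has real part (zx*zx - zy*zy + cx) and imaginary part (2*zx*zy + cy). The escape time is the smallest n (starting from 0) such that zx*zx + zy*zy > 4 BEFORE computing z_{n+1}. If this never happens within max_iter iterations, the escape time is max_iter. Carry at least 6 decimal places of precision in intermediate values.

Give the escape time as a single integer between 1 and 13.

Answer: 2

Derivation:
z_0 = 0 + 0i, c = -1.6040 + -1.1810i
Iter 1: z = -1.6040 + -1.1810i, |z|^2 = 3.9676
Iter 2: z = -0.4259 + 2.6076i, |z|^2 = 6.9813
Escaped at iteration 2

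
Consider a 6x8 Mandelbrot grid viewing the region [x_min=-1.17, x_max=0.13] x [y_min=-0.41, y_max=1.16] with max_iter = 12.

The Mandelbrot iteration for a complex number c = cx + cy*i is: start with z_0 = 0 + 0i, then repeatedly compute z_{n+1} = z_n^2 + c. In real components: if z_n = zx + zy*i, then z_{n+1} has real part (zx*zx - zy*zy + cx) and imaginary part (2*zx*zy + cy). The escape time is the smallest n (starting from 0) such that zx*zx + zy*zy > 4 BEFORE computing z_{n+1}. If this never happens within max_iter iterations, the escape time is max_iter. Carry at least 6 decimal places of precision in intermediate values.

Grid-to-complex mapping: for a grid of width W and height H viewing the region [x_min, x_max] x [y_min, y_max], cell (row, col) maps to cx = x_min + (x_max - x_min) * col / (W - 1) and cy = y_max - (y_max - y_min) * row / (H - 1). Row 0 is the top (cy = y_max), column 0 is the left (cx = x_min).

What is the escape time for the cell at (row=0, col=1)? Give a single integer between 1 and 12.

z_0 = 0 + 0i, c = -0.9100 + 1.1600i
Iter 1: z = -0.9100 + 1.1600i, |z|^2 = 2.1737
Iter 2: z = -1.4275 + -0.9512i, |z|^2 = 2.9425
Iter 3: z = 0.2230 + 3.8757i, |z|^2 = 15.0706
Escaped at iteration 3

Answer: 3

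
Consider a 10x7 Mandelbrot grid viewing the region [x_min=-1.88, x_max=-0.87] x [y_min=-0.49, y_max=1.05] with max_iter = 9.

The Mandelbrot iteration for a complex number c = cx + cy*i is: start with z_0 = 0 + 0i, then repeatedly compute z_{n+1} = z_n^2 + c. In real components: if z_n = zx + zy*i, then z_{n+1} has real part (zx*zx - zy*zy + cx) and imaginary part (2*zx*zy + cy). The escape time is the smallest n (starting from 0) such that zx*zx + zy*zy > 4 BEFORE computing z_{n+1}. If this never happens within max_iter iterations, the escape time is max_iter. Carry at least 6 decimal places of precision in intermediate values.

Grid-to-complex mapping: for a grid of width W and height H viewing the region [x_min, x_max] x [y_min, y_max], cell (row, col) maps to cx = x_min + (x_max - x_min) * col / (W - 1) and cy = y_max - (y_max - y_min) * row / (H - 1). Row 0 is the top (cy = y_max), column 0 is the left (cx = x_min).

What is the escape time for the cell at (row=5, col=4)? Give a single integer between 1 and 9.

Answer: 5

Derivation:
z_0 = 0 + 0i, c = -1.4311 + -0.2333i
Iter 1: z = -1.4311 + -0.2333i, |z|^2 = 2.1025
Iter 2: z = 0.5625 + 0.4345i, |z|^2 = 0.5052
Iter 3: z = -1.3035 + 0.2555i, |z|^2 = 1.7644
Iter 4: z = 0.2027 + -0.8995i, |z|^2 = 0.8501
Iter 5: z = -2.1991 + -0.5979i, |z|^2 = 5.1935
Escaped at iteration 5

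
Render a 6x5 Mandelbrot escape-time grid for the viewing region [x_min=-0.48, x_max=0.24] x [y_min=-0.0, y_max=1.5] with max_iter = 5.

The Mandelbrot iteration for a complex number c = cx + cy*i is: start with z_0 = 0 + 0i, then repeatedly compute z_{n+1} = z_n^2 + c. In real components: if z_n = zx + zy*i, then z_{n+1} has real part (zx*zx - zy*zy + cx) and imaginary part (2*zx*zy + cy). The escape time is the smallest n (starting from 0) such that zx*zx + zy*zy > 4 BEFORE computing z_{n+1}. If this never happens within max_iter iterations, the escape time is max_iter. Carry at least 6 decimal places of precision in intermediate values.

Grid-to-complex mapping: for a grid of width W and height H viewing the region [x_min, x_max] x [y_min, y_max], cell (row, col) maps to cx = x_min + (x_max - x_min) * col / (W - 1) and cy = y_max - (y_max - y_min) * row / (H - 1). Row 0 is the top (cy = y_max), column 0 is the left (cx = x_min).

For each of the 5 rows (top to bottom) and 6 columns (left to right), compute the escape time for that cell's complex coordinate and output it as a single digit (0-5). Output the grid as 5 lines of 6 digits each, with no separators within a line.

(row=0, col=0): c = -0.4800 + 1.5000i → escape time 2
(row=0, col=1): c = -0.3360 + 1.5000i → escape time 2
(row=0, col=2): c = -0.1920 + 1.5000i → escape time 2
(row=0, col=3): c = -0.0480 + 1.5000i → escape time 2
(row=0, col=4): c = 0.0960 + 1.5000i → escape time 2
(row=0, col=5): c = 0.2400 + 1.5000i → escape time 2
(row=1, col=0): c = -0.4800 + 1.1250i → escape time 3
(row=1, col=1): c = -0.3360 + 1.1250i → escape time 4
(row=1, col=2): c = -0.1920 + 1.1250i → escape time 5
(row=1, col=3): c = -0.0480 + 1.1250i → escape time 4
(row=1, col=4): c = 0.0960 + 1.1250i → escape time 3
(row=1, col=5): c = 0.2400 + 1.1250i → escape time 3
(row=2, col=0): c = -0.4800 + 0.7500i → escape time 5
(row=2, col=1): c = -0.3360 + 0.7500i → escape time 5
(row=2, col=2): c = -0.1920 + 0.7500i → escape time 5
(row=2, col=3): c = -0.0480 + 0.7500i → escape time 5
(row=2, col=4): c = 0.0960 + 0.7500i → escape time 5
(row=2, col=5): c = 0.2400 + 0.7500i → escape time 5
(row=3, col=0): c = -0.4800 + 0.3750i → escape time 5
(row=3, col=1): c = -0.3360 + 0.3750i → escape time 5
(row=3, col=2): c = -0.1920 + 0.3750i → escape time 5
(row=3, col=3): c = -0.0480 + 0.3750i → escape time 5
(row=3, col=4): c = 0.0960 + 0.3750i → escape time 5
(row=3, col=5): c = 0.2400 + 0.3750i → escape time 5
(row=4, col=0): c = -0.4800 + 0.0000i → escape time 5
(row=4, col=1): c = -0.3360 + 0.0000i → escape time 5
(row=4, col=2): c = -0.1920 + 0.0000i → escape time 5
(row=4, col=3): c = -0.0480 + 0.0000i → escape time 5
(row=4, col=4): c = 0.0960 + 0.0000i → escape time 5
(row=4, col=5): c = 0.2400 + 0.0000i → escape time 5

Answer: 222222
345433
555555
555555
555555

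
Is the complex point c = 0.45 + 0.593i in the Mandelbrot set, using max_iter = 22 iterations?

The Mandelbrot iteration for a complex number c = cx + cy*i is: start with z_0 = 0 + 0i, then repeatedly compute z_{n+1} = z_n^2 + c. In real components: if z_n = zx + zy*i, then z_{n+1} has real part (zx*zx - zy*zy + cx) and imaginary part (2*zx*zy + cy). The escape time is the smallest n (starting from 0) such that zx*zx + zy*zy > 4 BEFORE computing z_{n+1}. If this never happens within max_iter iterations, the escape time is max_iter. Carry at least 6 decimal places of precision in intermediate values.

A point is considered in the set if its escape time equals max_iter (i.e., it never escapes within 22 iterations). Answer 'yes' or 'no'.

z_0 = 0 + 0i, c = 0.4500 + 0.5930i
Iter 1: z = 0.4500 + 0.5930i, |z|^2 = 0.5541
Iter 2: z = 0.3009 + 1.1267i, |z|^2 = 1.3600
Iter 3: z = -0.7289 + 1.2709i, |z|^2 = 2.1466
Iter 4: z = -0.6339 + -1.2599i, |z|^2 = 1.9892
Iter 5: z = -0.7354 + 2.1903i, |z|^2 = 5.3385
Escaped at iteration 5

Answer: no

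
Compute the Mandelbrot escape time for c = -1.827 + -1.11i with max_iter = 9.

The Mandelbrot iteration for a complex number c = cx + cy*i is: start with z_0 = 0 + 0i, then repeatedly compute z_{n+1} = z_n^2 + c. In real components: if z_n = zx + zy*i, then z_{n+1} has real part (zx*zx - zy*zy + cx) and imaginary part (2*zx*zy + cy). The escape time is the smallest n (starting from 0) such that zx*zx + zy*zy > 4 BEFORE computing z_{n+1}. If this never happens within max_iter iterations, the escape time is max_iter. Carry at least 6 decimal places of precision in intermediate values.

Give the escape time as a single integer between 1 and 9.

z_0 = 0 + 0i, c = -1.8270 + -1.1100i
Iter 1: z = -1.8270 + -1.1100i, |z|^2 = 4.5700
Escaped at iteration 1

Answer: 1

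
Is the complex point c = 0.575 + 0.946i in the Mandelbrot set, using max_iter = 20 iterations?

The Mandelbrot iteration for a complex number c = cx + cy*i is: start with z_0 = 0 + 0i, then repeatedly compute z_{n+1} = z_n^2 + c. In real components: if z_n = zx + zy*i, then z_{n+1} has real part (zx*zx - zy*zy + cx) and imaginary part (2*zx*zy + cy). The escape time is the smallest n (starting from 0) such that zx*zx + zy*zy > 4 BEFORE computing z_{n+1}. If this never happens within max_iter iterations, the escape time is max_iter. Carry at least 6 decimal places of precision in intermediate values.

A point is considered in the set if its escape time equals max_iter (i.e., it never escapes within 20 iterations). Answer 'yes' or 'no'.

Answer: no

Derivation:
z_0 = 0 + 0i, c = 0.5750 + 0.9460i
Iter 1: z = 0.5750 + 0.9460i, |z|^2 = 1.2255
Iter 2: z = 0.0107 + 2.0339i, |z|^2 = 4.1369
Escaped at iteration 2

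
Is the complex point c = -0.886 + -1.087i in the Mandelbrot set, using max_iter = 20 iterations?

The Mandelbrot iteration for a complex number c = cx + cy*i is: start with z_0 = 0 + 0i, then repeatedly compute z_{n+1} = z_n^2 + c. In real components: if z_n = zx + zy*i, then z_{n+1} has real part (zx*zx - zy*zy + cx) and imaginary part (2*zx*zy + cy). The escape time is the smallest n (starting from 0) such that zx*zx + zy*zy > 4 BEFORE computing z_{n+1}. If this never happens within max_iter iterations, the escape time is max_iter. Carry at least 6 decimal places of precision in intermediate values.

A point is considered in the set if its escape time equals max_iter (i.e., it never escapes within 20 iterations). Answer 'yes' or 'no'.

z_0 = 0 + 0i, c = -0.8860 + -1.0870i
Iter 1: z = -0.8860 + -1.0870i, |z|^2 = 1.9666
Iter 2: z = -1.2826 + 0.8392i, |z|^2 = 2.3492
Iter 3: z = 0.0548 + -3.2396i, |z|^2 = 10.4979
Escaped at iteration 3

Answer: no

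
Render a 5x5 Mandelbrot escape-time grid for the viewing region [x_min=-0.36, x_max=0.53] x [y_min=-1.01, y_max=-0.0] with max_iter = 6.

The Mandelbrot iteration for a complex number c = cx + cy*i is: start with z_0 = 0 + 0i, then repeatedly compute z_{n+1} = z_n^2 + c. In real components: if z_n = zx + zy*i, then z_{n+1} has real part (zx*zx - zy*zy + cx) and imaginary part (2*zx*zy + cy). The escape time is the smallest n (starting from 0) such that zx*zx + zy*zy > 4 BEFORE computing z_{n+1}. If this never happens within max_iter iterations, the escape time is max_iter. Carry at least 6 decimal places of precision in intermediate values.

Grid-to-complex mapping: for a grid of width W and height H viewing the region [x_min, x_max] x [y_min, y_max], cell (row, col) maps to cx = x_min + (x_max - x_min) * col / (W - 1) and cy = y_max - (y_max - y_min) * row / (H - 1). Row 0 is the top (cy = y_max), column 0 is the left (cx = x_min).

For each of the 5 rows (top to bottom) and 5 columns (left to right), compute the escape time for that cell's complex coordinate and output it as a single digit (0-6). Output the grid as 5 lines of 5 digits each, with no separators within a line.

(row=0, col=0): c = -0.3600 + -0.0000i → escape time 6
(row=0, col=1): c = -0.1375 + -0.0000i → escape time 6
(row=0, col=2): c = 0.0850 + -0.0000i → escape time 6
(row=0, col=3): c = 0.3075 + -0.0000i → escape time 6
(row=0, col=4): c = 0.5300 + -0.0000i → escape time 5
(row=1, col=0): c = -0.3600 + -0.2525i → escape time 6
(row=1, col=1): c = -0.1375 + -0.2525i → escape time 6
(row=1, col=2): c = 0.0850 + -0.2525i → escape time 6
(row=1, col=3): c = 0.3075 + -0.2525i → escape time 6
(row=1, col=4): c = 0.5300 + -0.2525i → escape time 5
(row=2, col=0): c = -0.3600 + -0.5050i → escape time 6
(row=2, col=1): c = -0.1375 + -0.5050i → escape time 6
(row=2, col=2): c = 0.0850 + -0.5050i → escape time 6
(row=2, col=3): c = 0.3075 + -0.5050i → escape time 6
(row=2, col=4): c = 0.5300 + -0.5050i → escape time 4
(row=3, col=0): c = -0.3600 + -0.7575i → escape time 6
(row=3, col=1): c = -0.1375 + -0.7575i → escape time 6
(row=3, col=2): c = 0.0850 + -0.7575i → escape time 6
(row=3, col=3): c = 0.3075 + -0.7575i → escape time 5
(row=3, col=4): c = 0.5300 + -0.7575i → escape time 3
(row=4, col=0): c = -0.3600 + -1.0100i → escape time 5
(row=4, col=1): c = -0.1375 + -1.0100i → escape time 6
(row=4, col=2): c = 0.0850 + -1.0100i → escape time 4
(row=4, col=3): c = 0.3075 + -1.0100i → escape time 3
(row=4, col=4): c = 0.5300 + -1.0100i → escape time 2

Answer: 66665
66665
66664
66653
56432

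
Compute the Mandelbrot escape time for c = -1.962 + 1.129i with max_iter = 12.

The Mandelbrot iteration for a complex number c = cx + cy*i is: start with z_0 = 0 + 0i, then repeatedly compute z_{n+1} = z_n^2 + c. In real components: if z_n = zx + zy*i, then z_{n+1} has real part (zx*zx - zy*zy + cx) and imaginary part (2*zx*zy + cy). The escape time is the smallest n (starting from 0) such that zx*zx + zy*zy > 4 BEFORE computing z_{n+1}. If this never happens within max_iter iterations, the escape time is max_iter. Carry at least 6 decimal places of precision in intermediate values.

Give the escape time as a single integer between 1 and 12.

Answer: 1

Derivation:
z_0 = 0 + 0i, c = -1.9620 + 1.1290i
Iter 1: z = -1.9620 + 1.1290i, |z|^2 = 5.1241
Escaped at iteration 1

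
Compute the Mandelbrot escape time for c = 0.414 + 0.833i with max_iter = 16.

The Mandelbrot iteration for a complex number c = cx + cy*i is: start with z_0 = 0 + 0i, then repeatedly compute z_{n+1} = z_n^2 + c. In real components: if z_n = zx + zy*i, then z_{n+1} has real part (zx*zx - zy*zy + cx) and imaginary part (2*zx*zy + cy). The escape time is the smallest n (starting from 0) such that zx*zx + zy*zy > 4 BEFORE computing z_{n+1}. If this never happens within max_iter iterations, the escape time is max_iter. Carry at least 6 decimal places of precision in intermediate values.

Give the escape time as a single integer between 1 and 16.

z_0 = 0 + 0i, c = 0.4140 + 0.8330i
Iter 1: z = 0.4140 + 0.8330i, |z|^2 = 0.8653
Iter 2: z = -0.1085 + 1.5227i, |z|^2 = 2.3305
Iter 3: z = -1.8929 + 0.5026i, |z|^2 = 3.8357
Iter 4: z = 3.7445 + -1.0697i, |z|^2 = 15.1659
Escaped at iteration 4

Answer: 4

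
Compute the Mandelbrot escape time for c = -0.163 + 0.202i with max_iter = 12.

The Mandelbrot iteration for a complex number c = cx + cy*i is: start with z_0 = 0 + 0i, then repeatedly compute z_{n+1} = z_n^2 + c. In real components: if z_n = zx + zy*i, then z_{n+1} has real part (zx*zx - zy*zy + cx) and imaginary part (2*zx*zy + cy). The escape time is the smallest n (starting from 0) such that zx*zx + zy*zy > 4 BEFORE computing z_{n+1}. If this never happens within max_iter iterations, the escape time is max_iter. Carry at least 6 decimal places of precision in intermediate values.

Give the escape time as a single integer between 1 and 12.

z_0 = 0 + 0i, c = -0.1630 + 0.2020i
Iter 1: z = -0.1630 + 0.2020i, |z|^2 = 0.0674
Iter 2: z = -0.1772 + 0.1361i, |z|^2 = 0.0499
Iter 3: z = -0.1501 + 0.1537i, |z|^2 = 0.0462
Iter 4: z = -0.1641 + 0.1558i, |z|^2 = 0.0512
Iter 5: z = -0.1604 + 0.1509i, |z|^2 = 0.0485
Iter 6: z = -0.1600 + 0.1536i, |z|^2 = 0.0492
Iter 7: z = -0.1610 + 0.1528i, |z|^2 = 0.0493
Iter 8: z = -0.1604 + 0.1528i, |z|^2 = 0.0491
Iter 9: z = -0.1606 + 0.1530i, |z|^2 = 0.0492
Iter 10: z = -0.1606 + 0.1529i, |z|^2 = 0.0492
Iter 11: z = -0.1606 + 0.1529i, |z|^2 = 0.0492

Answer: 12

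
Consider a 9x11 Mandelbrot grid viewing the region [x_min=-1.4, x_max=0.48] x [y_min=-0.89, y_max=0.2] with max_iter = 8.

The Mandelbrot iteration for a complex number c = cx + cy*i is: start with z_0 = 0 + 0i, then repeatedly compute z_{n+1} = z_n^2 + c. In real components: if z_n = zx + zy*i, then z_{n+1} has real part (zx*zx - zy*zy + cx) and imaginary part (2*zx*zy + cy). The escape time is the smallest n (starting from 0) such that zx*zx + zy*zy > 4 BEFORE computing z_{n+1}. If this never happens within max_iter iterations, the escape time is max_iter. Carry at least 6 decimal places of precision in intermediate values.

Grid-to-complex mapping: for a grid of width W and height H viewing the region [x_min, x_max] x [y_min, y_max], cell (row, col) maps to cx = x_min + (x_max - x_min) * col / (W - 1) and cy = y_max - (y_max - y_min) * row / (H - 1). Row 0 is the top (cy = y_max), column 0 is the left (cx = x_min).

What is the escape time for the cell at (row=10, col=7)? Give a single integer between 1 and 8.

z_0 = 0 + 0i, c = 0.2450 + -0.8900i
Iter 1: z = 0.2450 + -0.8900i, |z|^2 = 0.8521
Iter 2: z = -0.4871 + -1.3261i, |z|^2 = 1.9958
Iter 3: z = -1.2763 + 0.4018i, |z|^2 = 1.7904
Iter 4: z = 1.7125 + -1.9157i, |z|^2 = 6.6024
Escaped at iteration 4

Answer: 4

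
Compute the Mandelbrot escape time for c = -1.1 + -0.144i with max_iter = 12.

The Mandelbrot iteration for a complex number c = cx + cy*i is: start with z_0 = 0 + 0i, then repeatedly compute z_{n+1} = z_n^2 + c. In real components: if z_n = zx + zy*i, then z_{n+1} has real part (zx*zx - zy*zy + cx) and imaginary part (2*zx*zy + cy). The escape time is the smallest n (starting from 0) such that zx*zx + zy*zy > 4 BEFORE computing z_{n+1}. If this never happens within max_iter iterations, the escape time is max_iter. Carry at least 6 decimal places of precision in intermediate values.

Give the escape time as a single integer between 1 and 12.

z_0 = 0 + 0i, c = -1.1000 + -0.1440i
Iter 1: z = -1.1000 + -0.1440i, |z|^2 = 1.2307
Iter 2: z = 0.0893 + 0.1728i, |z|^2 = 0.0378
Iter 3: z = -1.1219 + -0.1132i, |z|^2 = 1.2714
Iter 4: z = 0.1458 + 0.1099i, |z|^2 = 0.0333
Iter 5: z = -1.0908 + -0.1119i, |z|^2 = 1.2024
Iter 6: z = 0.0773 + 0.1002i, |z|^2 = 0.0160
Iter 7: z = -1.1041 + -0.1285i, |z|^2 = 1.2355
Iter 8: z = 0.1025 + 0.1397i, |z|^2 = 0.0300
Iter 9: z = -1.1090 + -0.1154i, |z|^2 = 1.2433
Iter 10: z = 0.1166 + 0.1119i, |z|^2 = 0.0261
Iter 11: z = -1.0989 + -0.1179i, |z|^2 = 1.2215

Answer: 12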